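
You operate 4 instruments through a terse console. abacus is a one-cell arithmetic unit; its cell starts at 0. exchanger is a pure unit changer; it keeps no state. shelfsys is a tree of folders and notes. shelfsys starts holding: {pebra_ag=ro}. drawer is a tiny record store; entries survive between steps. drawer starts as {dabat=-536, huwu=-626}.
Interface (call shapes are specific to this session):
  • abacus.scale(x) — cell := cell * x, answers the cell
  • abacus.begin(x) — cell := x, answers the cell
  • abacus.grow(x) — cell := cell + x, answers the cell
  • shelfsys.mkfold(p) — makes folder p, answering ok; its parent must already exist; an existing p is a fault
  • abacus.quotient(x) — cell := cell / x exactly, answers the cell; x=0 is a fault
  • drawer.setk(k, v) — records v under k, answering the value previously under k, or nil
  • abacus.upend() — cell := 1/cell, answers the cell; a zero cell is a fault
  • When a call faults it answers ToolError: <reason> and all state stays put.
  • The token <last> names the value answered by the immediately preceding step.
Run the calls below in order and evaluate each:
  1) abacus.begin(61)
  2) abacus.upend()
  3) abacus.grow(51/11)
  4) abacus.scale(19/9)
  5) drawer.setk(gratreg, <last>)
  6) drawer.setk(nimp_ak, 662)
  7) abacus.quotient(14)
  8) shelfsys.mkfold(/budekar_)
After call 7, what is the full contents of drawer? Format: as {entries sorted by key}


[in] abacus.begin x=61
[out] 61
[in] abacus.upend
[out] 1/61
[in] abacus.grow x=51/11
[out] 3122/671
[in] abacus.scale x=19/9
[out] 59318/6039
[in] drawer.setk k=gratreg v=<last>
[out] nil
[in] drawer.setk k=nimp_ak v=662
[out] nil
[in] abacus.quotient x=14
[out] 4237/6039
[in] shelfsys.mkfold p=/budekar_
[out] ok

Answer: {dabat=-536, gratreg=59318/6039, huwu=-626, nimp_ak=662}


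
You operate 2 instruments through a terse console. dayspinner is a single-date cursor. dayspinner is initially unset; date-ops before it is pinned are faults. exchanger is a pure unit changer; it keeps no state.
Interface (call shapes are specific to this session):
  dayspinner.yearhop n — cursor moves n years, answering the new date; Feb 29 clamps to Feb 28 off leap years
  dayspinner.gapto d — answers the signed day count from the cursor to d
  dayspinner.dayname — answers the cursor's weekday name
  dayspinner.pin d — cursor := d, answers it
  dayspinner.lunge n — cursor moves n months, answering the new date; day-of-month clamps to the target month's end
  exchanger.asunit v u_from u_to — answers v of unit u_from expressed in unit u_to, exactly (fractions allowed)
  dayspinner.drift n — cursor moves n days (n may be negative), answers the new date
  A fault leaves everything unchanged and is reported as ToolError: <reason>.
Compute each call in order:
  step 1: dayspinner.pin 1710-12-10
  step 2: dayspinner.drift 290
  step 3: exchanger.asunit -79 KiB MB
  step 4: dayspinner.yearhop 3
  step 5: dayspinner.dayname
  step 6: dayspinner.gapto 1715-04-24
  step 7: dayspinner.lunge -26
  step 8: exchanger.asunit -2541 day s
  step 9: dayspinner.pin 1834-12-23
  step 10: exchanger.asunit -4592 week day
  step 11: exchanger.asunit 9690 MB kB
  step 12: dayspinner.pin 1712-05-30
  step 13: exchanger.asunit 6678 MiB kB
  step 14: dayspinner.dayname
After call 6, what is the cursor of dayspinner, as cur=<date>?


Answer: cur=1714-09-26

Derivation:
I try pin using d: 1710-12-10, and see 1710-12-10.
I use drift using n: 290, yielding 1711-09-26.
Calling asunit using v: -79, u_from: KiB, u_to: MB, giving -1264/15625.
I try yearhop using n: 3, and see 1714-09-26.
Now I run dayname(), and get Wednesday.
I use gapto using d: 1715-04-24, — result: 210.
Then lunge using n: -26: 1712-07-26.
Now I run asunit using v: -2541, u_from: day, u_to: s, and observe -219542400.
Now I run pin using d: 1834-12-23, yielding 1834-12-23.
I run asunit using v: -4592, u_from: week, u_to: day, and observe -32144.
Invoking asunit using v: 9690, u_from: MB, u_to: kB, and see 9690000.
I call pin using d: 1712-05-30, giving 1712-05-30.
I run asunit using v: 6678, u_from: MiB, u_to: kB, giving 875298816/125.
Using dayname(), and see Monday.


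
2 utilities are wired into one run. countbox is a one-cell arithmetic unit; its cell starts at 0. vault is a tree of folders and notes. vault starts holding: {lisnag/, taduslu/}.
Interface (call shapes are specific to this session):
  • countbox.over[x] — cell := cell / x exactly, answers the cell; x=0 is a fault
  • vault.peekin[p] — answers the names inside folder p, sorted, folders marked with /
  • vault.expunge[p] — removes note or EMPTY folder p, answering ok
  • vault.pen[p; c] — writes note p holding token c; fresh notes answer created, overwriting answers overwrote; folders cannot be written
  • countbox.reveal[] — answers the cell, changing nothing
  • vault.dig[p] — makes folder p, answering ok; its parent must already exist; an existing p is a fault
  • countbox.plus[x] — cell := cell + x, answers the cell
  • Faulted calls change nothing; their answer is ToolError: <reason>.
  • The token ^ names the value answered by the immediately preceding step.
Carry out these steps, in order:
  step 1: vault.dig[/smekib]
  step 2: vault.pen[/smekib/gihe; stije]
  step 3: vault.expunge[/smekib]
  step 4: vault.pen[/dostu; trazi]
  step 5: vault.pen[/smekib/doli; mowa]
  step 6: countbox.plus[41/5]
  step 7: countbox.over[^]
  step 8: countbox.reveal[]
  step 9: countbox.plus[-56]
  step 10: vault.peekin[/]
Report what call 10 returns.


% vault.dig(p=/smekib) => ok
% vault.pen(p=/smekib/gihe, c=stije) => created
% vault.expunge(p=/smekib) => ToolError: not empty
% vault.pen(p=/dostu, c=trazi) => created
% vault.pen(p=/smekib/doli, c=mowa) => created
% countbox.plus(x=41/5) => 41/5
% countbox.over(x=^) => 1
% countbox.reveal() => 1
% countbox.plus(x=-56) => -55
% vault.peekin(p=/) => [dostu, lisnag/, smekib/, taduslu/]

Answer: [dostu, lisnag/, smekib/, taduslu/]


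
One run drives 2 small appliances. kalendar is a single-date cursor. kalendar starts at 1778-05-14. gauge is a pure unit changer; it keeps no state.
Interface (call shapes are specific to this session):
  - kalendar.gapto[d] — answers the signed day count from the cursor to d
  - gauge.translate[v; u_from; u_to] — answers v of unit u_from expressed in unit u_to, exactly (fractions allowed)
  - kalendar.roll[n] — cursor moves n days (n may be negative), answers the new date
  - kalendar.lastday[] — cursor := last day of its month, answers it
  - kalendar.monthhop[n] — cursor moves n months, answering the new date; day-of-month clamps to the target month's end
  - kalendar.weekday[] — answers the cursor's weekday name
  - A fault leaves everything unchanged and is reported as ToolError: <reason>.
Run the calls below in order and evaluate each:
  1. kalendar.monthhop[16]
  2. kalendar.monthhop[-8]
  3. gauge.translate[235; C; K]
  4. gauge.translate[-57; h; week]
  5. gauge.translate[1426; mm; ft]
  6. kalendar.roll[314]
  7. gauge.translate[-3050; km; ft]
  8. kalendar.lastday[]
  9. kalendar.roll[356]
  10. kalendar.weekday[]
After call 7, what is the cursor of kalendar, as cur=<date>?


Answer: cur=1779-11-24

Derivation:
>> monthhop(n='16')
<< 1779-09-14
>> monthhop(n='-8')
<< 1779-01-14
>> translate(v='235', u_from='C', u_to='K')
<< 10163/20
>> translate(v='-57', u_from='h', u_to='week')
<< -19/56
>> translate(v='1426', u_from='mm', u_to='ft')
<< 3565/762
>> roll(n='314')
<< 1779-11-24
>> translate(v='-3050', u_from='km', u_to='ft')
<< -3812500000/381
>> lastday()
<< 1779-11-30
>> roll(n='356')
<< 1780-11-20
>> weekday()
<< Monday


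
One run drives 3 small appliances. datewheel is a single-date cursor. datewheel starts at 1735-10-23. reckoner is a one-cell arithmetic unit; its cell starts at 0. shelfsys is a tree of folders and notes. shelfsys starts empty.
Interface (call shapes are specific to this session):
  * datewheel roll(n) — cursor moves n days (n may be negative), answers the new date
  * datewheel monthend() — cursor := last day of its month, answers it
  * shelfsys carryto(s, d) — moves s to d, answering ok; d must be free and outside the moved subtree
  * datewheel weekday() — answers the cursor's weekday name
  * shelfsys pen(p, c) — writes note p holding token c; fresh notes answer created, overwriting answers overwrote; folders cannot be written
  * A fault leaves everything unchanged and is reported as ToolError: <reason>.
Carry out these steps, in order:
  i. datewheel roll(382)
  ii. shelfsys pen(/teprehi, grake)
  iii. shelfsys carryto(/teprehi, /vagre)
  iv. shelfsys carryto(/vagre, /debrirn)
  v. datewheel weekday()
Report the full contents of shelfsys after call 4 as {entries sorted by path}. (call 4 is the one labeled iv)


> datewheel roll n: 382
= 1736-11-08
> shelfsys pen p: /teprehi c: grake
= created
> shelfsys carryto s: /teprehi d: /vagre
= ok
> shelfsys carryto s: /vagre d: /debrirn
= ok
> datewheel weekday
= Thursday

Answer: {debrirn=grake}


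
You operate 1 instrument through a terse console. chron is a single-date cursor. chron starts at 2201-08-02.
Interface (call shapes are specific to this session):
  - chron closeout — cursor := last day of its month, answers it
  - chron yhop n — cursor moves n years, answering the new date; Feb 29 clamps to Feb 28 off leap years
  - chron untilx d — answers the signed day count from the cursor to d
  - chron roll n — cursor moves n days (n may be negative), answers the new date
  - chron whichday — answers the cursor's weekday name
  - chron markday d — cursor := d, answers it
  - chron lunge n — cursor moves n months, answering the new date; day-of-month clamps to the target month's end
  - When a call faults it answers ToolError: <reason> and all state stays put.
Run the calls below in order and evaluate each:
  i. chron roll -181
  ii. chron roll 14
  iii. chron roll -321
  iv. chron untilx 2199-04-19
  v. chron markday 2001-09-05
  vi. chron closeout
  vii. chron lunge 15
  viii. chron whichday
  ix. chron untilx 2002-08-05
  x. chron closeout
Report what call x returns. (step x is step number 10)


==> chron roll(n: -181)
<== 2201-02-02
==> chron roll(n: 14)
<== 2201-02-16
==> chron roll(n: -321)
<== 2200-04-01
==> chron untilx(d: 2199-04-19)
<== -347
==> chron markday(d: 2001-09-05)
<== 2001-09-05
==> chron closeout()
<== 2001-09-30
==> chron lunge(n: 15)
<== 2002-12-30
==> chron whichday()
<== Monday
==> chron untilx(d: 2002-08-05)
<== -147
==> chron closeout()
<== 2002-12-31

Answer: 2002-12-31


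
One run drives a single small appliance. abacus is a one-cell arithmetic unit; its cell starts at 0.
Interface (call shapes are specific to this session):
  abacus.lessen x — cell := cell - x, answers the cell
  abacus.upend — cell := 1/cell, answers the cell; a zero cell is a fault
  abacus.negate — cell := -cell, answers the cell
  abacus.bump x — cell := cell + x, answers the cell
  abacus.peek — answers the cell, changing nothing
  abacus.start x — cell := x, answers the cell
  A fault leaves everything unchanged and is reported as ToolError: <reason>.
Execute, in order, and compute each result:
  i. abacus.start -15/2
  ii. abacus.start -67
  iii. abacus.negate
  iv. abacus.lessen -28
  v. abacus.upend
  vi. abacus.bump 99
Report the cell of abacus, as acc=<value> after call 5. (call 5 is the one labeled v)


Act: abacus.start[-15/2]
Obs: -15/2
Act: abacus.start[-67]
Obs: -67
Act: abacus.negate[]
Obs: 67
Act: abacus.lessen[-28]
Obs: 95
Act: abacus.upend[]
Obs: 1/95
Act: abacus.bump[99]
Obs: 9406/95

Answer: acc=1/95


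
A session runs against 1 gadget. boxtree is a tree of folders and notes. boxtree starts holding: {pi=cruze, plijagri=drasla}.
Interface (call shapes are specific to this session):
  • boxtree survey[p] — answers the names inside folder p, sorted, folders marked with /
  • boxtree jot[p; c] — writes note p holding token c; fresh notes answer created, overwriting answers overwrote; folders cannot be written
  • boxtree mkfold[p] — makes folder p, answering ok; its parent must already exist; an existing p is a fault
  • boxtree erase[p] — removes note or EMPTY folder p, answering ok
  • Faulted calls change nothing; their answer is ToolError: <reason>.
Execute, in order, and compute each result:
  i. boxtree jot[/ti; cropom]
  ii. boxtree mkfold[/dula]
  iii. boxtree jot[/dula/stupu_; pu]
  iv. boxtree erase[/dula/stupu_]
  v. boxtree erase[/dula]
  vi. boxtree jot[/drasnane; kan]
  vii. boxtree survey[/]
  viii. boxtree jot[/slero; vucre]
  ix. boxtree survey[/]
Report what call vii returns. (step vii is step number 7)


Do: boxtree jot[p→/ti; c→cropom]
See: created
Do: boxtree mkfold[p→/dula]
See: ok
Do: boxtree jot[p→/dula/stupu_; c→pu]
See: created
Do: boxtree erase[p→/dula/stupu_]
See: ok
Do: boxtree erase[p→/dula]
See: ok
Do: boxtree jot[p→/drasnane; c→kan]
See: created
Do: boxtree survey[p→/]
See: [drasnane, pi, plijagri, ti]
Do: boxtree jot[p→/slero; c→vucre]
See: created
Do: boxtree survey[p→/]
See: [drasnane, pi, plijagri, slero, ti]

Answer: [drasnane, pi, plijagri, ti]


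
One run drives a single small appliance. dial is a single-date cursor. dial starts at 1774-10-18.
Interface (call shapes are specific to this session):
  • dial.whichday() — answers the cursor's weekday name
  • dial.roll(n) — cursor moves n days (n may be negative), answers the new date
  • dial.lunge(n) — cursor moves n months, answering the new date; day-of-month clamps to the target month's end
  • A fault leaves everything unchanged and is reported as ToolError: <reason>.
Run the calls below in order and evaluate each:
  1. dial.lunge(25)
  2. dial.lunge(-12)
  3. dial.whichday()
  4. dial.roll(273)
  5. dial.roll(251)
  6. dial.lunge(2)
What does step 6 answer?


Answer: 1777-06-25

Derivation:
Act: dial.lunge[n='25']
Obs: 1776-11-18
Act: dial.lunge[n='-12']
Obs: 1775-11-18
Act: dial.whichday[]
Obs: Saturday
Act: dial.roll[n='273']
Obs: 1776-08-17
Act: dial.roll[n='251']
Obs: 1777-04-25
Act: dial.lunge[n='2']
Obs: 1777-06-25


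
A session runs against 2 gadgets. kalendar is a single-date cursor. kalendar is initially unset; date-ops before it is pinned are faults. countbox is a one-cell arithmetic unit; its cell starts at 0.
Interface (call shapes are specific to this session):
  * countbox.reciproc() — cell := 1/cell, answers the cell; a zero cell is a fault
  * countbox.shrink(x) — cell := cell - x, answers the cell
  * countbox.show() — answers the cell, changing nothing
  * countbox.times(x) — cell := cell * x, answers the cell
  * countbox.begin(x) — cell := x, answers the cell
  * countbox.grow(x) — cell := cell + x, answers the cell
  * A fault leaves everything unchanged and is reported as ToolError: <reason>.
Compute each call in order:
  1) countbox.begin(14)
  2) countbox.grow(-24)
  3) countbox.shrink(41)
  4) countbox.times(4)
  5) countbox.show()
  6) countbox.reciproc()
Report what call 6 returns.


Act: countbox.begin[x→14]
Obs: 14
Act: countbox.grow[x→-24]
Obs: -10
Act: countbox.shrink[x→41]
Obs: -51
Act: countbox.times[x→4]
Obs: -204
Act: countbox.show[]
Obs: -204
Act: countbox.reciproc[]
Obs: -1/204

Answer: -1/204


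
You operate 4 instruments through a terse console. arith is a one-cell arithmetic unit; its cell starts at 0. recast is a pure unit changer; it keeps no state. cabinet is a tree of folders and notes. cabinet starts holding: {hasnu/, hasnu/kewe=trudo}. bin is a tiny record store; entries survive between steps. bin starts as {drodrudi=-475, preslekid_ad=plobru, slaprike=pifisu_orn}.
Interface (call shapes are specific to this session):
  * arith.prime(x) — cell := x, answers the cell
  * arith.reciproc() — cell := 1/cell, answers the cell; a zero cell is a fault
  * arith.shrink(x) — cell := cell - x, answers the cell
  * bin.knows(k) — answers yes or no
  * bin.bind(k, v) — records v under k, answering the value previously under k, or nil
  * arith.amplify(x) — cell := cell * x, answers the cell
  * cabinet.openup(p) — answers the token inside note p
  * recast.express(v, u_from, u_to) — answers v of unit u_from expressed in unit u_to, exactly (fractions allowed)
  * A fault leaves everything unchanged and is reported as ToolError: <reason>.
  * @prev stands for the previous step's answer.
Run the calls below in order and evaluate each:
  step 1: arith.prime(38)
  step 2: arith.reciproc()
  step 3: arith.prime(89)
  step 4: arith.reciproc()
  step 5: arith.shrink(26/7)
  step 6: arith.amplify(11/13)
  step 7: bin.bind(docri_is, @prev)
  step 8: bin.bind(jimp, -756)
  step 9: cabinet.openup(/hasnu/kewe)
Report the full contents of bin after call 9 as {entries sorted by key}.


Answer: {docri_is=-25377/8099, drodrudi=-475, jimp=-756, preslekid_ad=plobru, slaprike=pifisu_orn}

Derivation:
Calling prime on x→38, → 38.
I use reciproc(), — result: 1/38.
I try prime on x→89, and get 89.
Using reciproc, — result: 1/89.
Invoking shrink on x→26/7: -2307/623.
Now I run amplify on x→11/13, → -25377/8099.
Calling bind on k→docri_is, v→@prev, and observe nil.
I invoke bind on k→jimp, v→-756, and get nil.
I try openup on p→/hasnu/kewe, giving trudo.


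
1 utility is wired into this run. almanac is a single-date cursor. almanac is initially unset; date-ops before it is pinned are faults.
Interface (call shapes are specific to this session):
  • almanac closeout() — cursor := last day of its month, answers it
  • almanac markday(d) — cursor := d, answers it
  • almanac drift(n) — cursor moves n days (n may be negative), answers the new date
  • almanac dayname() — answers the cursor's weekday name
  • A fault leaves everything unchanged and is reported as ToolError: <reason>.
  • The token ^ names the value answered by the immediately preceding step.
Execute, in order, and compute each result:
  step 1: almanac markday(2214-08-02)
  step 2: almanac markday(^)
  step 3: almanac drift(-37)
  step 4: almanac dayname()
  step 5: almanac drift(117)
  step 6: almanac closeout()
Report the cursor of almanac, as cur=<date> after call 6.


! almanac markday(d→2214-08-02) ~> 2214-08-02
! almanac markday(d→^) ~> 2214-08-02
! almanac drift(n→-37) ~> 2214-06-26
! almanac dayname() ~> Sunday
! almanac drift(n→117) ~> 2214-10-21
! almanac closeout() ~> 2214-10-31

Answer: cur=2214-10-31


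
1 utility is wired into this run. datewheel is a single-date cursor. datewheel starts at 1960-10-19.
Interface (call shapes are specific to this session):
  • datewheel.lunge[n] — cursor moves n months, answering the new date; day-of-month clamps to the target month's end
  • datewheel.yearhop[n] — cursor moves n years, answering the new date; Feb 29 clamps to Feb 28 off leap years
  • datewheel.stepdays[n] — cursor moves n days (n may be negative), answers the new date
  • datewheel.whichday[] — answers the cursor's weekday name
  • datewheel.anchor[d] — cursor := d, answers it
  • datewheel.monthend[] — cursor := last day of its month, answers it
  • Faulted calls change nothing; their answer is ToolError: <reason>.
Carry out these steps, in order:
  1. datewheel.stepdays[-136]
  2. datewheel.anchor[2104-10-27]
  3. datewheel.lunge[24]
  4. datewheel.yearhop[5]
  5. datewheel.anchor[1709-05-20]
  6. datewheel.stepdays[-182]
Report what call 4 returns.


Do: stepdays[n: -136]
See: 1960-06-05
Do: anchor[d: 2104-10-27]
See: 2104-10-27
Do: lunge[n: 24]
See: 2106-10-27
Do: yearhop[n: 5]
See: 2111-10-27
Do: anchor[d: 1709-05-20]
See: 1709-05-20
Do: stepdays[n: -182]
See: 1708-11-19

Answer: 2111-10-27


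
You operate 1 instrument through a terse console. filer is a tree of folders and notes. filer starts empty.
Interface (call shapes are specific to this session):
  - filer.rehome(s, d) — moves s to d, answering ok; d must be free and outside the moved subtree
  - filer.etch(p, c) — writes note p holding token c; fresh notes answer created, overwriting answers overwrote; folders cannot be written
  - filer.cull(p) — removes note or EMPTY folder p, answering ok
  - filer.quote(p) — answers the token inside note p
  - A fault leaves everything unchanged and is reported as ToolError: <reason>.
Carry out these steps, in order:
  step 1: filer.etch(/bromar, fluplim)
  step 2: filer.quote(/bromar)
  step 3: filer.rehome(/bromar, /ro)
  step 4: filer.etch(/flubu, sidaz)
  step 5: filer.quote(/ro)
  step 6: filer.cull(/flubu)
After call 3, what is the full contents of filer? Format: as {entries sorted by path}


>>> filer.etch p: /bromar c: fluplim
:: created
>>> filer.quote p: /bromar
:: fluplim
>>> filer.rehome s: /bromar d: /ro
:: ok
>>> filer.etch p: /flubu c: sidaz
:: created
>>> filer.quote p: /ro
:: fluplim
>>> filer.cull p: /flubu
:: ok

Answer: {ro=fluplim}


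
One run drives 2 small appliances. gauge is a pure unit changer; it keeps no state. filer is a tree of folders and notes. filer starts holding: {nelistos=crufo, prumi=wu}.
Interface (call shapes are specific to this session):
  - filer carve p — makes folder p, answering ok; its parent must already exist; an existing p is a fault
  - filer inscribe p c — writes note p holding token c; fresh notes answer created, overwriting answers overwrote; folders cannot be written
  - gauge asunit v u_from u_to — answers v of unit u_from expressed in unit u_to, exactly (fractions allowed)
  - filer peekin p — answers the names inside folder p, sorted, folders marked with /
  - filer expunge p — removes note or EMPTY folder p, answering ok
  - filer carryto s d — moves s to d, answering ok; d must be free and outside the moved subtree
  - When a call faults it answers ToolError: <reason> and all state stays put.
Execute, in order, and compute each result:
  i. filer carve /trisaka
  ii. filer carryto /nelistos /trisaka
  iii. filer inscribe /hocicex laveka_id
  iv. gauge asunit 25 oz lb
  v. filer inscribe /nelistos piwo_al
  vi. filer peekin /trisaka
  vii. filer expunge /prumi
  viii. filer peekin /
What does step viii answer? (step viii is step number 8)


Answer: [hocicex, nelistos, trisaka/]

Derivation:
// 1. filer carve(p='/trisaka') => ok
// 2. filer carryto(s='/nelistos', d='/trisaka') => ToolError: exists
// 3. filer inscribe(p='/hocicex', c='laveka_id') => created
// 4. gauge asunit(v='25', u_from='oz', u_to='lb') => 25/16
// 5. filer inscribe(p='/nelistos', c='piwo_al') => overwrote
// 6. filer peekin(p='/trisaka') => []
// 7. filer expunge(p='/prumi') => ok
// 8. filer peekin(p='/') => [hocicex, nelistos, trisaka/]


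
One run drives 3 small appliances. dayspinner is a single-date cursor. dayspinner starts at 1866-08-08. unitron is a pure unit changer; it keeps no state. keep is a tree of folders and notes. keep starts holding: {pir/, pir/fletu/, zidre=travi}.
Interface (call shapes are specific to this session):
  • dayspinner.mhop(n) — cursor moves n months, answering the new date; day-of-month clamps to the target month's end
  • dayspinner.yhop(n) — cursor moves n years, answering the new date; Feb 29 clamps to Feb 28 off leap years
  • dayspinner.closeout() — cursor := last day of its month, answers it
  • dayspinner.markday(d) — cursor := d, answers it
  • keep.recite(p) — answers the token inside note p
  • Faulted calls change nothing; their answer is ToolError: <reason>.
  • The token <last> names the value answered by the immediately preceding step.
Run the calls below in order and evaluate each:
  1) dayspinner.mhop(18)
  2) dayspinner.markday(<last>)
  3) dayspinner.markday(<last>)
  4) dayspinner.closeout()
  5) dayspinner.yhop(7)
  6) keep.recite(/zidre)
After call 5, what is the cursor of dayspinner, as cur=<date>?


Answer: cur=1875-02-28

Derivation:
;; dayspinner.mhop(n=18) == 1868-02-08
;; dayspinner.markday(d=<last>) == 1868-02-08
;; dayspinner.markday(d=<last>) == 1868-02-08
;; dayspinner.closeout() == 1868-02-29
;; dayspinner.yhop(n=7) == 1875-02-28
;; keep.recite(p=/zidre) == travi


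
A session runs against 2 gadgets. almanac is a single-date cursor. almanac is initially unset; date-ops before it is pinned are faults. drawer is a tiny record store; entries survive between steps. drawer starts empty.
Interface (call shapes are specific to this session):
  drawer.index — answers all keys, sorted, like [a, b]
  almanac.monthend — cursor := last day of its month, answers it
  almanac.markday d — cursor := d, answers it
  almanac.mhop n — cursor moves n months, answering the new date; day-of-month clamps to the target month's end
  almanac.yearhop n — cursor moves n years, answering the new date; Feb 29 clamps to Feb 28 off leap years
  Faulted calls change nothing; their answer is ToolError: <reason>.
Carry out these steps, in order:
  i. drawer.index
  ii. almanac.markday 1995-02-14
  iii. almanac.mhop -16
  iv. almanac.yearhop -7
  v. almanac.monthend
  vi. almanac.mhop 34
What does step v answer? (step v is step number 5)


[in] index
= []
[in] markday d: 1995-02-14
= 1995-02-14
[in] mhop n: -16
= 1993-10-14
[in] yearhop n: -7
= 1986-10-14
[in] monthend
= 1986-10-31
[in] mhop n: 34
= 1989-08-31

Answer: 1986-10-31


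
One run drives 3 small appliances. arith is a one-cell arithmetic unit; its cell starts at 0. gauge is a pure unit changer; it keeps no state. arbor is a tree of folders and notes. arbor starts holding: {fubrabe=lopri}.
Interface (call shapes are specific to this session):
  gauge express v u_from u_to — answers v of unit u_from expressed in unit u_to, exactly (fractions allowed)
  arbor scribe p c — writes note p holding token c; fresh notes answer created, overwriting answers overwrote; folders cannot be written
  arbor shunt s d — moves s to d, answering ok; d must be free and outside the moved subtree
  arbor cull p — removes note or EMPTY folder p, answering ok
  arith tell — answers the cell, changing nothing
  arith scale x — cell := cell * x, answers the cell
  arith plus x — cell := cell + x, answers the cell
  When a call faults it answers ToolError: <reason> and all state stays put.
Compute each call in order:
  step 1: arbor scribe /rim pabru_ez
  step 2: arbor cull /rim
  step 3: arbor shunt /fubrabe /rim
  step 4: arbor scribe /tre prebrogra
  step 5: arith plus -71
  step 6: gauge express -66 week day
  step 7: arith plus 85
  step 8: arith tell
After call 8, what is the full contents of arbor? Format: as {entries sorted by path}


·→ arbor scribe(/rim, pabru_ez)
·← created
·→ arbor cull(/rim)
·← ok
·→ arbor shunt(/fubrabe, /rim)
·← ok
·→ arbor scribe(/tre, prebrogra)
·← created
·→ arith plus(-71)
·← -71
·→ gauge express(-66, week, day)
·← -462
·→ arith plus(85)
·← 14
·→ arith tell()
·← 14

Answer: {rim=lopri, tre=prebrogra}


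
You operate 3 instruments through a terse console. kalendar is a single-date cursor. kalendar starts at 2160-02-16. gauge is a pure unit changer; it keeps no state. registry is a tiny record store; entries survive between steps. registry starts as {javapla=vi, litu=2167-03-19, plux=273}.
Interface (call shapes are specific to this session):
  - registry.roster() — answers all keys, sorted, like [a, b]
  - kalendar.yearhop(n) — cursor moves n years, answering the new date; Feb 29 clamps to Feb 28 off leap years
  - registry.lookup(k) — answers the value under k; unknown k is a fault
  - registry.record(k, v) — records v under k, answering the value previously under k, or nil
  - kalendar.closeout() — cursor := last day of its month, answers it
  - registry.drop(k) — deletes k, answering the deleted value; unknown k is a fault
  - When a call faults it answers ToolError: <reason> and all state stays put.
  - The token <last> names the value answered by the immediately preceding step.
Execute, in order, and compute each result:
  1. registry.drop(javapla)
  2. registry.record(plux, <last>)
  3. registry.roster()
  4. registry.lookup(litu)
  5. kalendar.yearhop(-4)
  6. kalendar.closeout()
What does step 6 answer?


==> registry.drop(javapla)
<== vi
==> registry.record(plux, <last>)
<== 273
==> registry.roster()
<== [litu, plux]
==> registry.lookup(litu)
<== 2167-03-19
==> kalendar.yearhop(-4)
<== 2156-02-16
==> kalendar.closeout()
<== 2156-02-29

Answer: 2156-02-29


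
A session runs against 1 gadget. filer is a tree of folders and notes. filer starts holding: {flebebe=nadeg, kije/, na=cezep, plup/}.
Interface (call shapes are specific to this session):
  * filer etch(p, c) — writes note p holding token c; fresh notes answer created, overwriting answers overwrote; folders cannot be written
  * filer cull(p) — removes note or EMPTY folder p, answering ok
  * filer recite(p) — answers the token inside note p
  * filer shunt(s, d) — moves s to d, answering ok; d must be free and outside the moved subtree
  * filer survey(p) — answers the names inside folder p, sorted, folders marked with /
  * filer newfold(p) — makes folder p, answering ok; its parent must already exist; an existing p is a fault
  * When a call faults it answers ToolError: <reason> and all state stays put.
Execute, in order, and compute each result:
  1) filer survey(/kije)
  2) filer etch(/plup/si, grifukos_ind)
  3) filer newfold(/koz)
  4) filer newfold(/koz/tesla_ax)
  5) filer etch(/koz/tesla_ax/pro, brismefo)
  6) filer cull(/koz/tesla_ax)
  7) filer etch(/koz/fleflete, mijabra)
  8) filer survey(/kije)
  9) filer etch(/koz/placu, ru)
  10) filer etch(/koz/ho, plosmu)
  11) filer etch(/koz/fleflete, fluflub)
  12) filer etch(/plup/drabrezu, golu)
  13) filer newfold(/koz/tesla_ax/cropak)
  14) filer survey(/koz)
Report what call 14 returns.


$ filer survey /kije
[out] []
$ filer etch /plup/si grifukos_ind
[out] created
$ filer newfold /koz
[out] ok
$ filer newfold /koz/tesla_ax
[out] ok
$ filer etch /koz/tesla_ax/pro brismefo
[out] created
$ filer cull /koz/tesla_ax
[out] ToolError: not empty
$ filer etch /koz/fleflete mijabra
[out] created
$ filer survey /kije
[out] []
$ filer etch /koz/placu ru
[out] created
$ filer etch /koz/ho plosmu
[out] created
$ filer etch /koz/fleflete fluflub
[out] overwrote
$ filer etch /plup/drabrezu golu
[out] created
$ filer newfold /koz/tesla_ax/cropak
[out] ok
$ filer survey /koz
[out] [fleflete, ho, placu, tesla_ax/]

Answer: [fleflete, ho, placu, tesla_ax/]


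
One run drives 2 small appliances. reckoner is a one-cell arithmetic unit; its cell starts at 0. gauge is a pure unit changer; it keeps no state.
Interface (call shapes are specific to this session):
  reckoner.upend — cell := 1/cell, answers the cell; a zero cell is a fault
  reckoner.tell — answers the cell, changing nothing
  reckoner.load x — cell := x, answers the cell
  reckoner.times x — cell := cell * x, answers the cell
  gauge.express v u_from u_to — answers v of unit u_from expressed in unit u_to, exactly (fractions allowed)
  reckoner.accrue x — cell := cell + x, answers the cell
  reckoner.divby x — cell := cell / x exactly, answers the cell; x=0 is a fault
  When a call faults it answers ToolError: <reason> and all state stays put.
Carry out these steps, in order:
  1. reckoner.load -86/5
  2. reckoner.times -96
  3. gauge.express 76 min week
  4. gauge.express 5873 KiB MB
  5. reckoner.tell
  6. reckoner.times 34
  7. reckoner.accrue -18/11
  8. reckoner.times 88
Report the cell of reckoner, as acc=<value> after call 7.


Answer: acc=3087654/55

Derivation:
I call reckoner.load using -86/5: -86/5.
I run reckoner.times using -96, and see 8256/5.
Now I run gauge.express using 76, min, week, — result: 19/2520.
Then gauge.express using 5873, KiB, MB, and observe 93968/15625.
I run reckoner.tell, yielding 8256/5.
Now I run reckoner.times using 34, yielding 280704/5.
I call reckoner.accrue using -18/11, → 3087654/55.
Calling reckoner.times using 88, giving 24701232/5.


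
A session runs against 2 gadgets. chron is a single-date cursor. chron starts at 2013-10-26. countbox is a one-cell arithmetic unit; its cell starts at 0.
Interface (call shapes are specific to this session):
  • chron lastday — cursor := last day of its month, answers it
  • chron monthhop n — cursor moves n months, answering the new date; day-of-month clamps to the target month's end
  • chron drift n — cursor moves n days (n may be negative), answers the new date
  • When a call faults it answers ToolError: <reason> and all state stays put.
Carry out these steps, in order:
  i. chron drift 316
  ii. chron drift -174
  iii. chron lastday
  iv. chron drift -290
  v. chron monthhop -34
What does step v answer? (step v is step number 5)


Answer: 2010-08-14

Derivation:
Act: chron drift[n→316]
Obs: 2014-09-07
Act: chron drift[n→-174]
Obs: 2014-03-17
Act: chron lastday[]
Obs: 2014-03-31
Act: chron drift[n→-290]
Obs: 2013-06-14
Act: chron monthhop[n→-34]
Obs: 2010-08-14


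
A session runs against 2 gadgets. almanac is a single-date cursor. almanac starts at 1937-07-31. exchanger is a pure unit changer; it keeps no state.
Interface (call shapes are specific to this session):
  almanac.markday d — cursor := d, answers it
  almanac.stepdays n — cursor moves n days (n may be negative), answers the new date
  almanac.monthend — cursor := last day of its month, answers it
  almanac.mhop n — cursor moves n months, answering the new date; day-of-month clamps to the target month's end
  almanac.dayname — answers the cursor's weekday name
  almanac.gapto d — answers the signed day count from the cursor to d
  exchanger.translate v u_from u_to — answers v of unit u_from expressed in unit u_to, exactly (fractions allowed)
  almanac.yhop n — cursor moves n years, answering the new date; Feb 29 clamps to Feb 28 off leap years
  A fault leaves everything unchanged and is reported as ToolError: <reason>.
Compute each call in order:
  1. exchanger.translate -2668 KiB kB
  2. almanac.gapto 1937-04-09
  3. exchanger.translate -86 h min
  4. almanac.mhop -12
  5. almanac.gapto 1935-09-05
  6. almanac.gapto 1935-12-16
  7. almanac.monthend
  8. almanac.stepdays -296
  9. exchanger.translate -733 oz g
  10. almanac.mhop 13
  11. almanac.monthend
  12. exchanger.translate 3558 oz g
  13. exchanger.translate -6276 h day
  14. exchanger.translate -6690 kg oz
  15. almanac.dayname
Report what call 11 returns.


Answer: 1936-11-30

Derivation:
$ exchanger.translate v=-2668 u_from=KiB u_to=kB
:: -341504/125
$ almanac.gapto d=1937-04-09
:: -113
$ exchanger.translate v=-86 u_from=h u_to=min
:: -5160
$ almanac.mhop n=-12
:: 1936-07-31
$ almanac.gapto d=1935-09-05
:: -330
$ almanac.gapto d=1935-12-16
:: -228
$ almanac.monthend
:: 1936-07-31
$ almanac.stepdays n=-296
:: 1935-10-09
$ exchanger.translate v=-733 u_from=oz u_to=g
:: -33248320721/1600000
$ almanac.mhop n=13
:: 1936-11-09
$ almanac.monthend
:: 1936-11-30
$ exchanger.translate v=3558 u_from=oz u_to=g
:: 80694082623/800000
$ exchanger.translate v=-6276 u_from=h u_to=day
:: -523/2
$ exchanger.translate v=-6690 u_from=kg u_to=oz
:: -10704000000000/45359237
$ almanac.dayname
:: Monday


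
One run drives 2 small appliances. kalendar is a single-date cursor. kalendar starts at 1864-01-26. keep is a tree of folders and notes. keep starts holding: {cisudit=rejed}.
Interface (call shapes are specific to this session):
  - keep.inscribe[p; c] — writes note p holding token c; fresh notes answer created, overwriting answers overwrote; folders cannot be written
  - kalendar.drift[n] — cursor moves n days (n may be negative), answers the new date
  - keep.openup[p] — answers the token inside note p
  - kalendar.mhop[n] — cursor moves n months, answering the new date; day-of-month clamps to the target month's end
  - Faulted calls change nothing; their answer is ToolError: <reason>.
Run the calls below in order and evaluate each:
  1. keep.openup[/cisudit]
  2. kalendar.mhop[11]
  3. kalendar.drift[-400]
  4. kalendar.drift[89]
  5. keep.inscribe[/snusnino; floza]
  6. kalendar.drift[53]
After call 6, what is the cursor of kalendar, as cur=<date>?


Act: keep.openup[/cisudit]
Obs: rejed
Act: kalendar.mhop[11]
Obs: 1864-12-26
Act: kalendar.drift[-400]
Obs: 1863-11-22
Act: kalendar.drift[89]
Obs: 1864-02-19
Act: keep.inscribe[/snusnino; floza]
Obs: created
Act: kalendar.drift[53]
Obs: 1864-04-12

Answer: cur=1864-04-12


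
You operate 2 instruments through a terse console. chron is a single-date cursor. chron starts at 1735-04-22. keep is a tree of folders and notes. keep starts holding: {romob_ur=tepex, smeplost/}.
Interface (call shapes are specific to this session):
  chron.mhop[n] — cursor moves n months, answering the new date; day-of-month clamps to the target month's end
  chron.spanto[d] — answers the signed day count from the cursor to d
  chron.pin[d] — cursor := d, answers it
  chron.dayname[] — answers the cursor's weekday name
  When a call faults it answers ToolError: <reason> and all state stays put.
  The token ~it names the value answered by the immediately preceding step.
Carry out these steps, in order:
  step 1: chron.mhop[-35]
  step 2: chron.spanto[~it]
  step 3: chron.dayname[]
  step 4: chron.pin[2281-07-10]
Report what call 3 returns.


Answer: Thursday

Derivation:
→ chron.mhop(n=-35)
← 1732-05-22
→ chron.spanto(d=~it)
← 0
→ chron.dayname()
← Thursday
→ chron.pin(d=2281-07-10)
← 2281-07-10


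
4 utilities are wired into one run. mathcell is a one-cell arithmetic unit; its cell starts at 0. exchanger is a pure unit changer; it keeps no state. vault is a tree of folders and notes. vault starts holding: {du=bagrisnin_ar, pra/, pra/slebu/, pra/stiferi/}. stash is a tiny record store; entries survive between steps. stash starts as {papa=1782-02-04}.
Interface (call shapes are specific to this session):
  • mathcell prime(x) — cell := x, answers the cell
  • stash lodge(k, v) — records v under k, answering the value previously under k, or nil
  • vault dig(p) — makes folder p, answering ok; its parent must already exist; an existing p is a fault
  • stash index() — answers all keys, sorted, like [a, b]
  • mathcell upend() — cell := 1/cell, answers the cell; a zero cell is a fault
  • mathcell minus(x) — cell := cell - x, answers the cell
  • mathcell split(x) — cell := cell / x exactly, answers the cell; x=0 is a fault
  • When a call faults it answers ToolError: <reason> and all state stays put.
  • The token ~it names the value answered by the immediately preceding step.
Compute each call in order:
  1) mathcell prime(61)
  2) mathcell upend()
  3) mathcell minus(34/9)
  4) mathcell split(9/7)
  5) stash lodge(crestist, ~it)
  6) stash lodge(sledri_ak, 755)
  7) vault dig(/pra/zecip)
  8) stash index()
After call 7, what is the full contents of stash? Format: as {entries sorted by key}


Answer: {crestist=-14455/4941, papa=1782-02-04, sledri_ak=755}

Derivation:
Do: mathcell prime[x→61]
See: 61
Do: mathcell upend[]
See: 1/61
Do: mathcell minus[x→34/9]
See: -2065/549
Do: mathcell split[x→9/7]
See: -14455/4941
Do: stash lodge[k→crestist; v→~it]
See: nil
Do: stash lodge[k→sledri_ak; v→755]
See: nil
Do: vault dig[p→/pra/zecip]
See: ok
Do: stash index[]
See: [crestist, papa, sledri_ak]


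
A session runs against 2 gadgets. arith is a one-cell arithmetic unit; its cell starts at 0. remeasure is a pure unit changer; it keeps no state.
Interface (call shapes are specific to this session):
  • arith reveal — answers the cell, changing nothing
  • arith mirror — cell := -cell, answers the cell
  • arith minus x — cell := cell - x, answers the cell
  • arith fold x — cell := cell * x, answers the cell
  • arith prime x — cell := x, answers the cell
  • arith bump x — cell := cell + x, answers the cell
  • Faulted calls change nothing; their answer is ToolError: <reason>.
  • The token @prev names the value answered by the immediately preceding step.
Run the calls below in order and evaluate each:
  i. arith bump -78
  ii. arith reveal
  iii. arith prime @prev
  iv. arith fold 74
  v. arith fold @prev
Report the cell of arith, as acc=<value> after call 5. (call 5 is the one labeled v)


-> arith bump(x=-78)
<- -78
-> arith reveal()
<- -78
-> arith prime(x=@prev)
<- -78
-> arith fold(x=74)
<- -5772
-> arith fold(x=@prev)
<- 33315984

Answer: acc=33315984


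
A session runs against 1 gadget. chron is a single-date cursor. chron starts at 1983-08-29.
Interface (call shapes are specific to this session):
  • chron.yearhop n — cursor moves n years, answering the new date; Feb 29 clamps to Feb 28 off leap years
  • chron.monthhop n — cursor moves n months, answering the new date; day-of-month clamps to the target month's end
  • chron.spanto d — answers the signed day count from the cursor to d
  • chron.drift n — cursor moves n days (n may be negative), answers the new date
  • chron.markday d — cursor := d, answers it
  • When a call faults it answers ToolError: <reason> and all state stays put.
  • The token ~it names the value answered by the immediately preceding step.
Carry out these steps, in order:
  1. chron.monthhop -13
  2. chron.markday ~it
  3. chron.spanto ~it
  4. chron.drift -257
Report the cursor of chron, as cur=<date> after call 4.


Answer: cur=1981-11-14

Derivation:
! 1. chron.monthhop(-13) == 1982-07-29
! 2. chron.markday(~it) == 1982-07-29
! 3. chron.spanto(~it) == 0
! 4. chron.drift(-257) == 1981-11-14
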